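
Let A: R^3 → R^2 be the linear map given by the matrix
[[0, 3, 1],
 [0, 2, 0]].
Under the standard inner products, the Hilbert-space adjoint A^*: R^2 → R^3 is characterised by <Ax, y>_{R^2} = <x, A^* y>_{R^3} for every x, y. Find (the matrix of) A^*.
A^* = A^T =
[[0, 0],
 [3, 2],
 [1, 0]]

For real matrices with standard dot products, the defining identity <Ax, y> = <x, A^* y> gives (Ax)^T y = x^T (A^*) y, i.e. x^T A^T y = x^T (A^*) y. Since this holds for all x, y, we must have A^* = A^T. Therefore
A^* =
[[0, 0],
 [3, 2],
 [1, 0]].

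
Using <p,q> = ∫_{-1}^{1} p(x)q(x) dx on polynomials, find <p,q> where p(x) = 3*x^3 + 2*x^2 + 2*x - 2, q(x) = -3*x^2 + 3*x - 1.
<p,q> = 178/15

Expand the product: p(x)·q(x) = -9*x^5 + 3*x^4 - 3*x^3 + 10*x^2 - 8*x + 2.
∫_{-1}^{1} of each monomial x^k gives [2/(k+1) if k even, 0 if k odd]. Integrating term-by-term (or equivalently evaluating the antiderivative F(x) = -3*x^6/2 + 3*x^5/5 - 3*x^4/4 + 10*x^3/3 - 4*x^2 + 2*x at the endpoints):
  F(1) − F(−1) = -19/60 − (-731/60) = 178/15.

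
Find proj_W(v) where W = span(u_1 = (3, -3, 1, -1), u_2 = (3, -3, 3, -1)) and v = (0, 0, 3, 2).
proj_W(v) = (-6/19, 6/19, 3, 2/19)

Set up U = [u_1 | ... | u_2] ∈ R^(4×2). The projector onto W = col(U) is P = U (U^T U)^(-1) U^T.
Compute U^T U =
  [20, 22]
  [22, 28],
and U^T v = (1, 7).
Solve U^T U · c = U^T v for the coefficients: c = (-63/38, 59/38). The projection is proj_W(v) = U c.
Check: (v - proj_W(v)) · u_1 = 0  (should be 0).
Check: (v - proj_W(v)) · u_2 = 0  (should be 0).
Result: proj_W(v) = (-6/19, 6/19, 3, 2/19).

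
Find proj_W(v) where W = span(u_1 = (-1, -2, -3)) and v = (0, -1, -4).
proj_W(v) = (-1, -2, -3)

Set up U = [u_1 | ... | u_1] ∈ R^(3×1). The projector onto W = col(U) is P = U (U^T U)^(-1) U^T.
Compute U^T U =
  [14],
and U^T v = (14).
Solve U^T U · c = U^T v for the coefficients: c = (1). The projection is proj_W(v) = U c.
Check: (v - proj_W(v)) · u_1 = 0  (should be 0).
Result: proj_W(v) = (-1, -2, -3).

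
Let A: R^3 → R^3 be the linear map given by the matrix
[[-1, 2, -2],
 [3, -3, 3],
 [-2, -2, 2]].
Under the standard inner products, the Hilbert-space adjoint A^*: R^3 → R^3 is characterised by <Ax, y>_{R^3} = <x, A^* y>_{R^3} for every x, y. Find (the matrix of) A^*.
A^* = A^T =
[[-1, 3, -2],
 [2, -3, -2],
 [-2, 3, 2]]

For real matrices with standard dot products, the defining identity <Ax, y> = <x, A^* y> gives (Ax)^T y = x^T (A^*) y, i.e. x^T A^T y = x^T (A^*) y. Since this holds for all x, y, we must have A^* = A^T. Therefore
A^* =
[[-1, 3, -2],
 [2, -3, -2],
 [-2, 3, 2]].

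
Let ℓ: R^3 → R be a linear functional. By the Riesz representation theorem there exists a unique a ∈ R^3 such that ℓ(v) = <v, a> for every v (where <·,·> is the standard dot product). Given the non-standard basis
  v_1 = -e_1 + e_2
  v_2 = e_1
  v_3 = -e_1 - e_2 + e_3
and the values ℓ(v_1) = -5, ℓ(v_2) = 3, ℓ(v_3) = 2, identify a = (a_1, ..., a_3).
a = (3, -2, 3)

Write a = (a_1, ..., a_3) in the standard basis. For each basis vector v_i, ℓ(v_i) = <v_i, a> is a linear equation in the a_j's. Collect the n equations into a matrix system V a = ℓ, where row i of V is v_i (expressed in the standard basis). Since V is invertible (lower-triangular with 1s on the diagonal, up to permutation), solve by back-substitution:
  V =
[[-1, 1, 0],
 [1, 0, 0],
 [-1, -1, 1]]
  V a = (-5, 3, 2)
Solving gives a = (3, -2, 3).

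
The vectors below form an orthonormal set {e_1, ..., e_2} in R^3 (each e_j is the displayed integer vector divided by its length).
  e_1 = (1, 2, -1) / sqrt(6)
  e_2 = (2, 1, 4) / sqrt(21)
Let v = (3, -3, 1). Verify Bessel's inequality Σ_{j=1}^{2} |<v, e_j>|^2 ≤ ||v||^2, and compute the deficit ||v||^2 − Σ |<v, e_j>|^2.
Σ |<v, e_j>|^2 = 5; ||v||^2 = 19; deficit = 14

Write each e_j = u_j / sqrt(<u_j, u_j>) where u_j is the displayed integer vector. Then <v, e_j> = <v, u_j> / sqrt(<u_j, u_j>), so |<v, e_j>|^2 = <v, u_j>^2 / <u_j, u_j>.
Coefficients: <v, e_1> = -4/sqrt(6), <v, e_2> = 7/sqrt(21).
Square and sum: Σ |<v, e_j>|^2 = 5.
Compute ||v||^2 = v·v = 19.
Deficit = 19 − 5 = 14 ≥ 0, confirming Bessel's inequality. (The deficit equals ||v − Σ <v,e_j> e_j||^2, the squared distance from v to span{e_j}.)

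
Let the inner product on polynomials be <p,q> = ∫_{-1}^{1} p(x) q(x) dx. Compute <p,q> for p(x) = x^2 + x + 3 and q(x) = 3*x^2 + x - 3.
<p,q> = -182/15

Expand the product: p(x)·q(x) = 3*x^4 + 4*x^3 + 7*x^2 - 9.
∫_{-1}^{1} of each monomial x^k gives [2/(k+1) if k even, 0 if k odd]. Integrating term-by-term (or equivalently evaluating the antiderivative F(x) = 3*x^5/5 + x^4 + 7*x^3/3 - 9*x at the endpoints):
  F(1) − F(−1) = -76/15 − (106/15) = -182/15.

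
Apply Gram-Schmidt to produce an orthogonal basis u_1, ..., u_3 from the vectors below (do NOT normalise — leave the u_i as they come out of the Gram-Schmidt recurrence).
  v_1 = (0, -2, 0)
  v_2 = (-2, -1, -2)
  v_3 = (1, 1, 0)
Orthogonal basis:
  u_1 = (0, -2, 0)
  u_2 = (-2, 0, -2)
  u_3 = (1/2, 0, -1/2)

Apply the Gram-Schmidt recurrence
  u_1 = v_1
  u_i = v_i − Σ_{j<i} ((v_i · u_j) / (u_j · u_j)) · u_j.

Step by step this gives:
  u_1 = (0, -2, 0)
  u_2 = (-2, 0, -2)
  u_3 = (1/2, 0, -1/2)

Orthogonality check:
  u_2 · u_1 = 0 (should be 0)
  u_3 · u_1 = 0 (should be 0)
  u_3 · u_2 = 0 (should be 0)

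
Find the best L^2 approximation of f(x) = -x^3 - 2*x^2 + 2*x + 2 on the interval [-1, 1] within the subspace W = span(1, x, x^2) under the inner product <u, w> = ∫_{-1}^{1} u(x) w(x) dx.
g(x) = -2*x^2 + 7*x/5 + 2

The best approximation g ∈ W is the orthogonal projection of f onto W. Writing g = a_0 + a_1 x + a_2 x^2, the coefficients solve the normal equations G · a = b where
  G_{ij} = <φ_i, φ_j> and b_i = <f, φ_i>, with φ_0 = 1, φ_1 = x, φ_2 = x^2.
G =
  [2, 0, 2/3]
  [0, 2/3, 0]
  [2/3, 0, 2/5],
b = (8/3, 14/15, 8/15).
Solving gives a_0 = 2, a_1 = 7/5, a_2 = -2, so
  g(x) = -2*x^2 + 7*x/5 + 2.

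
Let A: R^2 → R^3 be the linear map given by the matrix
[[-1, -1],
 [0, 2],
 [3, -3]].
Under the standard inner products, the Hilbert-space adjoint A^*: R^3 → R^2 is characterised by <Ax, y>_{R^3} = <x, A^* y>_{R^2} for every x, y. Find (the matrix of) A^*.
A^* = A^T =
[[-1, 0, 3],
 [-1, 2, -3]]

For real matrices with standard dot products, the defining identity <Ax, y> = <x, A^* y> gives (Ax)^T y = x^T (A^*) y, i.e. x^T A^T y = x^T (A^*) y. Since this holds for all x, y, we must have A^* = A^T. Therefore
A^* =
[[-1, 0, 3],
 [-1, 2, -3]].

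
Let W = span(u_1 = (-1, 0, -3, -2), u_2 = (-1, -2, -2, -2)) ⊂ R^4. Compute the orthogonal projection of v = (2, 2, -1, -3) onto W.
proj_W(v) = (-20/61, 98/61, -109/61, -40/61)

Set up U = [u_1 | ... | u_2] ∈ R^(4×2). The projector onto W = col(U) is P = U (U^T U)^(-1) U^T.
Compute U^T U =
  [14, 11]
  [11, 13],
and U^T v = (7, 2).
Solve U^T U · c = U^T v for the coefficients: c = (69/61, -49/61). The projection is proj_W(v) = U c.
Check: (v - proj_W(v)) · u_1 = 0  (should be 0).
Check: (v - proj_W(v)) · u_2 = 0  (should be 0).
Result: proj_W(v) = (-20/61, 98/61, -109/61, -40/61).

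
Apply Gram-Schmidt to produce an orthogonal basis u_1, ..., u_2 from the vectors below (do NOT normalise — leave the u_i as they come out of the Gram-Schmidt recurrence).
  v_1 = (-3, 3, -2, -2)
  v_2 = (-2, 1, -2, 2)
Orthogonal basis:
  u_1 = (-3, 3, -2, -2)
  u_2 = (-25/26, -1/26, -17/13, 35/13)

Apply the Gram-Schmidt recurrence
  u_1 = v_1
  u_i = v_i − Σ_{j<i} ((v_i · u_j) / (u_j · u_j)) · u_j.

Step by step this gives:
  u_1 = (-3, 3, -2, -2)
  u_2 = (-25/26, -1/26, -17/13, 35/13)

Orthogonality check:
  u_2 · u_1 = 0 (should be 0)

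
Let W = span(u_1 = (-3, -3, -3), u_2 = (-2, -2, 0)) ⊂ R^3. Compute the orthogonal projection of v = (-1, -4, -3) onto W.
proj_W(v) = (-5/2, -5/2, -3)

Set up U = [u_1 | ... | u_2] ∈ R^(3×2). The projector onto W = col(U) is P = U (U^T U)^(-1) U^T.
Compute U^T U =
  [27, 12]
  [12, 8],
and U^T v = (24, 10).
Solve U^T U · c = U^T v for the coefficients: c = (1, -1/4). The projection is proj_W(v) = U c.
Check: (v - proj_W(v)) · u_1 = 0  (should be 0).
Check: (v - proj_W(v)) · u_2 = 0  (should be 0).
Result: proj_W(v) = (-5/2, -5/2, -3).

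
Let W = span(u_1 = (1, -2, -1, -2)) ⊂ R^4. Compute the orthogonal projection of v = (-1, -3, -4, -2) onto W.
proj_W(v) = (13/10, -13/5, -13/10, -13/5)

Set up U = [u_1 | ... | u_1] ∈ R^(4×1). The projector onto W = col(U) is P = U (U^T U)^(-1) U^T.
Compute U^T U =
  [10],
and U^T v = (13).
Solve U^T U · c = U^T v for the coefficients: c = (13/10). The projection is proj_W(v) = U c.
Check: (v - proj_W(v)) · u_1 = 0  (should be 0).
Result: proj_W(v) = (13/10, -13/5, -13/10, -13/5).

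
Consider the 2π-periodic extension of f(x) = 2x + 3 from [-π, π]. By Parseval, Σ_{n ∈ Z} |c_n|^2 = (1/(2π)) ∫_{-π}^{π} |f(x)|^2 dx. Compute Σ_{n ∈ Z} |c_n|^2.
Σ |c_n|^2 = 4π^2/3 + 9

Expand and integrate term by term over [-π, π]:
  ∫ (2x)^2 dx = 4·(2π^3/3); ∫ 2·2·(3)·x dx = 0 (odd integrand); ∫ 3^2 dx = 9·2π.
So (1/(2π)) ∫_{-π}^{π} (2x + 3)^2 dx = 4π^2/3 + 9 = 4π^2/3 + 9.
Parseval ⇒ Σ |c_n|^2 = 4π^2/3 + 9.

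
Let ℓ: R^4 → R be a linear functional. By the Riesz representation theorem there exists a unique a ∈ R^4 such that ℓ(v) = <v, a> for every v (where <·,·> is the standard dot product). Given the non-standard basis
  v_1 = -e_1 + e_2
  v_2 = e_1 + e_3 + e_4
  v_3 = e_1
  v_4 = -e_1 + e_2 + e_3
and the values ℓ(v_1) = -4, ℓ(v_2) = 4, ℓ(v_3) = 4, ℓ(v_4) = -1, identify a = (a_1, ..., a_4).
a = (4, 0, 3, -3)

Write a = (a_1, ..., a_4) in the standard basis. For each basis vector v_i, ℓ(v_i) = <v_i, a> is a linear equation in the a_j's. Collect the n equations into a matrix system V a = ℓ, where row i of V is v_i (expressed in the standard basis). Since V is invertible (lower-triangular with 1s on the diagonal, up to permutation), solve by back-substitution:
  V =
[[-1, 1, 0, 0],
 [1, 0, 1, 1],
 [1, 0, 0, 0],
 [-1, 1, 1, 0]]
  V a = (-4, 4, 4, -1)
Solving gives a = (4, 0, 3, -3).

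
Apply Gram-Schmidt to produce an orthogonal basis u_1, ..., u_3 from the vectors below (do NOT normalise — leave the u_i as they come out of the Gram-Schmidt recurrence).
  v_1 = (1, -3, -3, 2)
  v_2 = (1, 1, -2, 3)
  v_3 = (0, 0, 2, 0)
Orthogonal basis:
  u_1 = (1, -3, -3, 2)
  u_2 = (13/23, 53/23, -16/23, 49/23)
  u_3 = (82/245, -118/245, 276/245, 4/5)

Apply the Gram-Schmidt recurrence
  u_1 = v_1
  u_i = v_i − Σ_{j<i} ((v_i · u_j) / (u_j · u_j)) · u_j.

Step by step this gives:
  u_1 = (1, -3, -3, 2)
  u_2 = (13/23, 53/23, -16/23, 49/23)
  u_3 = (82/245, -118/245, 276/245, 4/5)

Orthogonality check:
  u_2 · u_1 = 0 (should be 0)
  u_3 · u_1 = 0 (should be 0)
  u_3 · u_2 = 0 (should be 0)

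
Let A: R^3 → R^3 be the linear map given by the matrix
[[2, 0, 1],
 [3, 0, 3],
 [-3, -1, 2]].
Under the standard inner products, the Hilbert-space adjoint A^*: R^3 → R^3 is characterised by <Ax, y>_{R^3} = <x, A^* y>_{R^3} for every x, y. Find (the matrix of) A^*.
A^* = A^T =
[[2, 3, -3],
 [0, 0, -1],
 [1, 3, 2]]

For real matrices with standard dot products, the defining identity <Ax, y> = <x, A^* y> gives (Ax)^T y = x^T (A^*) y, i.e. x^T A^T y = x^T (A^*) y. Since this holds for all x, y, we must have A^* = A^T. Therefore
A^* =
[[2, 3, -3],
 [0, 0, -1],
 [1, 3, 2]].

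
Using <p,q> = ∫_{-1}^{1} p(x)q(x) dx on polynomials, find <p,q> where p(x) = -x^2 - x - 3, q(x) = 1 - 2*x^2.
<p,q> = -28/15

Expand the product: p(x)·q(x) = 2*x^4 + 2*x^3 + 5*x^2 - x - 3.
∫_{-1}^{1} of each monomial x^k gives [2/(k+1) if k even, 0 if k odd]. Integrating term-by-term (or equivalently evaluating the antiderivative F(x) = 2*x^5/5 + x^4/2 + 5*x^3/3 - x^2/2 - 3*x at the endpoints):
  F(1) − F(−1) = -14/15 − (14/15) = -28/15.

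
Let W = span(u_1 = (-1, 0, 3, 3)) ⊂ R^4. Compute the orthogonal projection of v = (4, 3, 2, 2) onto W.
proj_W(v) = (-8/19, 0, 24/19, 24/19)

Set up U = [u_1 | ... | u_1] ∈ R^(4×1). The projector onto W = col(U) is P = U (U^T U)^(-1) U^T.
Compute U^T U =
  [19],
and U^T v = (8).
Solve U^T U · c = U^T v for the coefficients: c = (8/19). The projection is proj_W(v) = U c.
Check: (v - proj_W(v)) · u_1 = 0  (should be 0).
Result: proj_W(v) = (-8/19, 0, 24/19, 24/19).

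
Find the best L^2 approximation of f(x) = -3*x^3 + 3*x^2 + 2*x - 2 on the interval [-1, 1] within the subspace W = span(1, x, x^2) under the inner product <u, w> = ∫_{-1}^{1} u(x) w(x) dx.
g(x) = 3*x^2 + x/5 - 2

The best approximation g ∈ W is the orthogonal projection of f onto W. Writing g = a_0 + a_1 x + a_2 x^2, the coefficients solve the normal equations G · a = b where
  G_{ij} = <φ_i, φ_j> and b_i = <f, φ_i>, with φ_0 = 1, φ_1 = x, φ_2 = x^2.
G =
  [2, 0, 2/3]
  [0, 2/3, 0]
  [2/3, 0, 2/5],
b = (-2, 2/15, -2/15).
Solving gives a_0 = -2, a_1 = 1/5, a_2 = 3, so
  g(x) = 3*x^2 + x/5 - 2.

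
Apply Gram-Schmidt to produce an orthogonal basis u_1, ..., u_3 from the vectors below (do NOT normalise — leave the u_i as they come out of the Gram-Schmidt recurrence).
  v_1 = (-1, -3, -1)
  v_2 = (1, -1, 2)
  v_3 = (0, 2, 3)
Orthogonal basis:
  u_1 = (-1, -3, -1)
  u_2 = (1, -1, 2)
  u_3 = (-49/33, 7/33, 28/33)

Apply the Gram-Schmidt recurrence
  u_1 = v_1
  u_i = v_i − Σ_{j<i} ((v_i · u_j) / (u_j · u_j)) · u_j.

Step by step this gives:
  u_1 = (-1, -3, -1)
  u_2 = (1, -1, 2)
  u_3 = (-49/33, 7/33, 28/33)

Orthogonality check:
  u_2 · u_1 = 0 (should be 0)
  u_3 · u_1 = 0 (should be 0)
  u_3 · u_2 = 0 (should be 0)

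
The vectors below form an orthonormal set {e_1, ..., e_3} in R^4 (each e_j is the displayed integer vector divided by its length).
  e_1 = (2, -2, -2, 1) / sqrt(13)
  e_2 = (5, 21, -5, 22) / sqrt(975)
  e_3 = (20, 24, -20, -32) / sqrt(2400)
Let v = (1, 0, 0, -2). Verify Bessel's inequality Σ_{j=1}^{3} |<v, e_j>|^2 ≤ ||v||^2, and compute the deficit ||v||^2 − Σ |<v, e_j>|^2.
Σ |<v, e_j>|^2 = 9/2; ||v||^2 = 5; deficit = 1/2

Write each e_j = u_j / sqrt(<u_j, u_j>) where u_j is the displayed integer vector. Then <v, e_j> = <v, u_j> / sqrt(<u_j, u_j>), so |<v, e_j>|^2 = <v, u_j>^2 / <u_j, u_j>.
Coefficients: <v, e_1> = 0/sqrt(13), <v, e_2> = -39/sqrt(975), <v, e_3> = 84/sqrt(2400).
Square and sum: Σ |<v, e_j>|^2 = 9/2.
Compute ||v||^2 = v·v = 5.
Deficit = 5 − 9/2 = 1/2 ≥ 0, confirming Bessel's inequality. (The deficit equals ||v − Σ <v,e_j> e_j||^2, the squared distance from v to span{e_j}.)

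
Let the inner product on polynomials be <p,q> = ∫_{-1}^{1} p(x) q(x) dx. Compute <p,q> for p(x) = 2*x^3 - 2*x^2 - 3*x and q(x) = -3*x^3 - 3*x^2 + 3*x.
<p,q> = 24/35

Expand the product: p(x)·q(x) = -6*x^6 + 21*x^4 + 3*x^3 - 9*x^2.
∫_{-1}^{1} of each monomial x^k gives [2/(k+1) if k even, 0 if k odd]. Integrating term-by-term (or equivalently evaluating the antiderivative F(x) = -6*x^7/7 + 21*x^5/5 + 3*x^4/4 - 3*x^3 at the endpoints):
  F(1) − F(−1) = 153/140 − (57/140) = 24/35.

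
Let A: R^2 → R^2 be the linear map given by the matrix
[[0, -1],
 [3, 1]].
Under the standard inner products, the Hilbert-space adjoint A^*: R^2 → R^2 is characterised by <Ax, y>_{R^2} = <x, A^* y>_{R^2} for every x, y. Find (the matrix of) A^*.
A^* = A^T =
[[0, 3],
 [-1, 1]]

For real matrices with standard dot products, the defining identity <Ax, y> = <x, A^* y> gives (Ax)^T y = x^T (A^*) y, i.e. x^T A^T y = x^T (A^*) y. Since this holds for all x, y, we must have A^* = A^T. Therefore
A^* =
[[0, 3],
 [-1, 1]].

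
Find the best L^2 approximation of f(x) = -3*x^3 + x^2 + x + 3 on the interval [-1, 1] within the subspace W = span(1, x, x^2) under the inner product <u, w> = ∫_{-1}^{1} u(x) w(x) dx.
g(x) = x^2 - 4*x/5 + 3

The best approximation g ∈ W is the orthogonal projection of f onto W. Writing g = a_0 + a_1 x + a_2 x^2, the coefficients solve the normal equations G · a = b where
  G_{ij} = <φ_i, φ_j> and b_i = <f, φ_i>, with φ_0 = 1, φ_1 = x, φ_2 = x^2.
G =
  [2, 0, 2/3]
  [0, 2/3, 0]
  [2/3, 0, 2/5],
b = (20/3, -8/15, 12/5).
Solving gives a_0 = 3, a_1 = -4/5, a_2 = 1, so
  g(x) = x^2 - 4*x/5 + 3.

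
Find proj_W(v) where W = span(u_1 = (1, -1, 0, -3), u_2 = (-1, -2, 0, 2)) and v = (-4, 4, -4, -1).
proj_W(v) = (8/37, 257/74, 0, 43/74)

Set up U = [u_1 | ... | u_2] ∈ R^(4×2). The projector onto W = col(U) is P = U (U^T U)^(-1) U^T.
Compute U^T U =
  [11, -5]
  [-5, 9],
and U^T v = (-5, -6).
Solve U^T U · c = U^T v for the coefficients: c = (-75/74, -91/74). The projection is proj_W(v) = U c.
Check: (v - proj_W(v)) · u_1 = 0  (should be 0).
Check: (v - proj_W(v)) · u_2 = 0  (should be 0).
Result: proj_W(v) = (8/37, 257/74, 0, 43/74).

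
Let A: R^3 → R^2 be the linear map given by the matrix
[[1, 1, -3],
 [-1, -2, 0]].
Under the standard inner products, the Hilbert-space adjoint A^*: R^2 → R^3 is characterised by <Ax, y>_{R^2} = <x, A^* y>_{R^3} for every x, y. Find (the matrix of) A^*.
A^* = A^T =
[[1, -1],
 [1, -2],
 [-3, 0]]

For real matrices with standard dot products, the defining identity <Ax, y> = <x, A^* y> gives (Ax)^T y = x^T (A^*) y, i.e. x^T A^T y = x^T (A^*) y. Since this holds for all x, y, we must have A^* = A^T. Therefore
A^* =
[[1, -1],
 [1, -2],
 [-3, 0]].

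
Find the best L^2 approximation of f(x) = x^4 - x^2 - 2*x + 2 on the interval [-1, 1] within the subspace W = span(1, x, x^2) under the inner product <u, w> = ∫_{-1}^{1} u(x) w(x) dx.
g(x) = -x^2/7 - 2*x + 67/35

The best approximation g ∈ W is the orthogonal projection of f onto W. Writing g = a_0 + a_1 x + a_2 x^2, the coefficients solve the normal equations G · a = b where
  G_{ij} = <φ_i, φ_j> and b_i = <f, φ_i>, with φ_0 = 1, φ_1 = x, φ_2 = x^2.
G =
  [2, 0, 2/3]
  [0, 2/3, 0]
  [2/3, 0, 2/5],
b = (56/15, -4/3, 128/105).
Solving gives a_0 = 67/35, a_1 = -2, a_2 = -1/7, so
  g(x) = -x^2/7 - 2*x + 67/35.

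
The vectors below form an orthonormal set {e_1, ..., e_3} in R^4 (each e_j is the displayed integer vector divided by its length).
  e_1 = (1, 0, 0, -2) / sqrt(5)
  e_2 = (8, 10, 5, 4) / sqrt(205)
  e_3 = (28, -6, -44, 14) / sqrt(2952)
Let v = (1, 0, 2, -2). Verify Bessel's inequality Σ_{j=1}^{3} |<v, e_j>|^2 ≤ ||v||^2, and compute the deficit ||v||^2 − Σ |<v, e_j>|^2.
Σ |<v, e_j>|^2 = 73/9; ||v||^2 = 9; deficit = 8/9

Write each e_j = u_j / sqrt(<u_j, u_j>) where u_j is the displayed integer vector. Then <v, e_j> = <v, u_j> / sqrt(<u_j, u_j>), so |<v, e_j>|^2 = <v, u_j>^2 / <u_j, u_j>.
Coefficients: <v, e_1> = 5/sqrt(5), <v, e_2> = 10/sqrt(205), <v, e_3> = -88/sqrt(2952).
Square and sum: Σ |<v, e_j>|^2 = 73/9.
Compute ||v||^2 = v·v = 9.
Deficit = 9 − 73/9 = 8/9 ≥ 0, confirming Bessel's inequality. (The deficit equals ||v − Σ <v,e_j> e_j||^2, the squared distance from v to span{e_j}.)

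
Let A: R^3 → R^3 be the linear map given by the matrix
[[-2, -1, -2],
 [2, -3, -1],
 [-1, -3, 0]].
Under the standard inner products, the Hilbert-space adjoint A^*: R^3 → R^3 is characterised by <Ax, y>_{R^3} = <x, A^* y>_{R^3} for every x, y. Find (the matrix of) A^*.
A^* = A^T =
[[-2, 2, -1],
 [-1, -3, -3],
 [-2, -1, 0]]

For real matrices with standard dot products, the defining identity <Ax, y> = <x, A^* y> gives (Ax)^T y = x^T (A^*) y, i.e. x^T A^T y = x^T (A^*) y. Since this holds for all x, y, we must have A^* = A^T. Therefore
A^* =
[[-2, 2, -1],
 [-1, -3, -3],
 [-2, -1, 0]].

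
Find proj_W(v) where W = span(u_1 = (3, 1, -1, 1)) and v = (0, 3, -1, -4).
proj_W(v) = (0, 0, 0, 0)

Set up U = [u_1 | ... | u_1] ∈ R^(4×1). The projector onto W = col(U) is P = U (U^T U)^(-1) U^T.
Compute U^T U =
  [12],
and U^T v = (0).
Solve U^T U · c = U^T v for the coefficients: c = (0). The projection is proj_W(v) = U c.
Check: (v - proj_W(v)) · u_1 = 0  (should be 0).
Result: proj_W(v) = (0, 0, 0, 0).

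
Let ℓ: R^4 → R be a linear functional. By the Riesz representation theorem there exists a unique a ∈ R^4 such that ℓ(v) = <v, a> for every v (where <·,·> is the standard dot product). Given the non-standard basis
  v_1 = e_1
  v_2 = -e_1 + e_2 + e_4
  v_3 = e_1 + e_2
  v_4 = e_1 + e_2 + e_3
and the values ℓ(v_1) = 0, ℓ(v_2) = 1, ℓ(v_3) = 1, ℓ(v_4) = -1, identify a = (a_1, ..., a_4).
a = (0, 1, -2, 0)

Write a = (a_1, ..., a_4) in the standard basis. For each basis vector v_i, ℓ(v_i) = <v_i, a> is a linear equation in the a_j's. Collect the n equations into a matrix system V a = ℓ, where row i of V is v_i (expressed in the standard basis). Since V is invertible (lower-triangular with 1s on the diagonal, up to permutation), solve by back-substitution:
  V =
[[1, 0, 0, 0],
 [-1, 1, 0, 1],
 [1, 1, 0, 0],
 [1, 1, 1, 0]]
  V a = (0, 1, 1, -1)
Solving gives a = (0, 1, -2, 0).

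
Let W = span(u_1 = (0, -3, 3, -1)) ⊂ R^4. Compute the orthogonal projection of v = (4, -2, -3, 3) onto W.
proj_W(v) = (0, 18/19, -18/19, 6/19)

Set up U = [u_1 | ... | u_1] ∈ R^(4×1). The projector onto W = col(U) is P = U (U^T U)^(-1) U^T.
Compute U^T U =
  [19],
and U^T v = (-6).
Solve U^T U · c = U^T v for the coefficients: c = (-6/19). The projection is proj_W(v) = U c.
Check: (v - proj_W(v)) · u_1 = 0  (should be 0).
Result: proj_W(v) = (0, 18/19, -18/19, 6/19).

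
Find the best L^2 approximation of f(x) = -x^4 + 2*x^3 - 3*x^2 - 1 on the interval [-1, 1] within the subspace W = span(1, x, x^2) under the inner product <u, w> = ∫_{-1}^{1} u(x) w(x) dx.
g(x) = -27*x^2/7 + 6*x/5 - 32/35

The best approximation g ∈ W is the orthogonal projection of f onto W. Writing g = a_0 + a_1 x + a_2 x^2, the coefficients solve the normal equations G · a = b where
  G_{ij} = <φ_i, φ_j> and b_i = <f, φ_i>, with φ_0 = 1, φ_1 = x, φ_2 = x^2.
G =
  [2, 0, 2/3]
  [0, 2/3, 0]
  [2/3, 0, 2/5],
b = (-22/5, 4/5, -226/105).
Solving gives a_0 = -32/35, a_1 = 6/5, a_2 = -27/7, so
  g(x) = -27*x^2/7 + 6*x/5 - 32/35.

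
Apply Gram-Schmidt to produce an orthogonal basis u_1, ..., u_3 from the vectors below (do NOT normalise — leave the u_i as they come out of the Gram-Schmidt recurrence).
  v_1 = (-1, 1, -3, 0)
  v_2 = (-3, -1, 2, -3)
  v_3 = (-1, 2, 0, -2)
Orthogonal basis:
  u_1 = (-1, 1, -3, 0)
  u_2 = (-37/11, -7/11, 10/11, -3)
  u_3 = (127/237, 466/237, 113/237, -69/79)

Apply the Gram-Schmidt recurrence
  u_1 = v_1
  u_i = v_i − Σ_{j<i} ((v_i · u_j) / (u_j · u_j)) · u_j.

Step by step this gives:
  u_1 = (-1, 1, -3, 0)
  u_2 = (-37/11, -7/11, 10/11, -3)
  u_3 = (127/237, 466/237, 113/237, -69/79)

Orthogonality check:
  u_2 · u_1 = 0 (should be 0)
  u_3 · u_1 = 0 (should be 0)
  u_3 · u_2 = 0 (should be 0)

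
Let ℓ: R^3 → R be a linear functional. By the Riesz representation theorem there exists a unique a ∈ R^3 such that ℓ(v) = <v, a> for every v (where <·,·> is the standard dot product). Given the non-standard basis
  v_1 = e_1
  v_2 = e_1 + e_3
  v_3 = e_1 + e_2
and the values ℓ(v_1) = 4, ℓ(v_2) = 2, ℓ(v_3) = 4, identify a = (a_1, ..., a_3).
a = (4, 0, -2)

Write a = (a_1, ..., a_3) in the standard basis. For each basis vector v_i, ℓ(v_i) = <v_i, a> is a linear equation in the a_j's. Collect the n equations into a matrix system V a = ℓ, where row i of V is v_i (expressed in the standard basis). Since V is invertible (lower-triangular with 1s on the diagonal, up to permutation), solve by back-substitution:
  V =
[[1, 0, 0],
 [1, 0, 1],
 [1, 1, 0]]
  V a = (4, 2, 4)
Solving gives a = (4, 0, -2).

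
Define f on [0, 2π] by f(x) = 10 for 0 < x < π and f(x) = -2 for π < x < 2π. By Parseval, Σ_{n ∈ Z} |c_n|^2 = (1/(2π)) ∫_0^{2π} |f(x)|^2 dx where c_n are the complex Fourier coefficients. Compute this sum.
Σ |c_n|^2 = 52

Parseval equates the L^2 energy of f (normalised by 1/(2π)) with the ℓ^2 sum of its Fourier coefficients: (1/(2π)) ∫_0^{2π} |f|^2 = Σ |c_n|^2.
Compute the left side: (1/(2π)) [∫_0^π 10^2 dx + ∫_π^{2π} (-2)^2 dx] = (1/(2π)) · (100π + 4π) = (100 + 4)/2 = 52.
So Σ_{n ∈ Z} |c_n|^2 = 52.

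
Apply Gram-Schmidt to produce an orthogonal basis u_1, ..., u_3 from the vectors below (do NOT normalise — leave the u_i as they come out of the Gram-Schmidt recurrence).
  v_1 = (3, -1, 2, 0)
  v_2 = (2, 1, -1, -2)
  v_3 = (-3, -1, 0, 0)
Orthogonal basis:
  u_1 = (3, -1, 2, 0)
  u_2 = (19/14, 17/14, -10/7, -2)
  u_3 = (-68/131, -116/131, 44/131, -148/131)

Apply the Gram-Schmidt recurrence
  u_1 = v_1
  u_i = v_i − Σ_{j<i} ((v_i · u_j) / (u_j · u_j)) · u_j.

Step by step this gives:
  u_1 = (3, -1, 2, 0)
  u_2 = (19/14, 17/14, -10/7, -2)
  u_3 = (-68/131, -116/131, 44/131, -148/131)

Orthogonality check:
  u_2 · u_1 = 0 (should be 0)
  u_3 · u_1 = 0 (should be 0)
  u_3 · u_2 = 0 (should be 0)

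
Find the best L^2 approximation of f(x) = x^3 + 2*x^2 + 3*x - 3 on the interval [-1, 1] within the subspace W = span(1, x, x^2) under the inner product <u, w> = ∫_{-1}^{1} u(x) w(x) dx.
g(x) = 2*x^2 + 18*x/5 - 3

The best approximation g ∈ W is the orthogonal projection of f onto W. Writing g = a_0 + a_1 x + a_2 x^2, the coefficients solve the normal equations G · a = b where
  G_{ij} = <φ_i, φ_j> and b_i = <f, φ_i>, with φ_0 = 1, φ_1 = x, φ_2 = x^2.
G =
  [2, 0, 2/3]
  [0, 2/3, 0]
  [2/3, 0, 2/5],
b = (-14/3, 12/5, -6/5).
Solving gives a_0 = -3, a_1 = 18/5, a_2 = 2, so
  g(x) = 2*x^2 + 18*x/5 - 3.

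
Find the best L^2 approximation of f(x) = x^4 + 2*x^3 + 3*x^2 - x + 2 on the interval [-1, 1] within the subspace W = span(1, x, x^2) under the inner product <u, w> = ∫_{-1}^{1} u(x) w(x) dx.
g(x) = 27*x^2/7 + x/5 + 67/35

The best approximation g ∈ W is the orthogonal projection of f onto W. Writing g = a_0 + a_1 x + a_2 x^2, the coefficients solve the normal equations G · a = b where
  G_{ij} = <φ_i, φ_j> and b_i = <f, φ_i>, with φ_0 = 1, φ_1 = x, φ_2 = x^2.
G =
  [2, 0, 2/3]
  [0, 2/3, 0]
  [2/3, 0, 2/5],
b = (32/5, 2/15, 296/105).
Solving gives a_0 = 67/35, a_1 = 1/5, a_2 = 27/7, so
  g(x) = 27*x^2/7 + x/5 + 67/35.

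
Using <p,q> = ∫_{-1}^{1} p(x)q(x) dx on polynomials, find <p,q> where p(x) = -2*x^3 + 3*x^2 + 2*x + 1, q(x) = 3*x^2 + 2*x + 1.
<p,q> = 32/3

Expand the product: p(x)·q(x) = -6*x^5 + 5*x^4 + 10*x^3 + 10*x^2 + 4*x + 1.
∫_{-1}^{1} of each monomial x^k gives [2/(k+1) if k even, 0 if k odd]. Integrating term-by-term (or equivalently evaluating the antiderivative F(x) = -x^6 + x^5 + 5*x^4/2 + 10*x^3/3 + 2*x^2 + x at the endpoints):
  F(1) − F(−1) = 53/6 − (-11/6) = 32/3.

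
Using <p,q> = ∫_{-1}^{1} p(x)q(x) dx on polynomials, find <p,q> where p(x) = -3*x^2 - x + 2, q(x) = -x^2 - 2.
<p,q> = -62/15

Expand the product: p(x)·q(x) = 3*x^4 + x^3 + 4*x^2 + 2*x - 4.
∫_{-1}^{1} of each monomial x^k gives [2/(k+1) if k even, 0 if k odd]. Integrating term-by-term (or equivalently evaluating the antiderivative F(x) = 3*x^5/5 + x^4/4 + 4*x^3/3 + x^2 - 4*x at the endpoints):
  F(1) − F(−1) = -49/60 − (199/60) = -62/15.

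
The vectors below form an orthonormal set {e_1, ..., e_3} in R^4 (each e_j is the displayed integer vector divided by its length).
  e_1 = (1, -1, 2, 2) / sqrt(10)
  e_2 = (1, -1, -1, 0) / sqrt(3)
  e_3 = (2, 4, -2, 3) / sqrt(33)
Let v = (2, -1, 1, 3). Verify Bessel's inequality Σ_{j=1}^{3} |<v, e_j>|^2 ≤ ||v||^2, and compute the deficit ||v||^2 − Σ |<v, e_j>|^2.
Σ |<v, e_j>|^2 = 1641/110; ||v||^2 = 15; deficit = 9/110

Write each e_j = u_j / sqrt(<u_j, u_j>) where u_j is the displayed integer vector. Then <v, e_j> = <v, u_j> / sqrt(<u_j, u_j>), so |<v, e_j>|^2 = <v, u_j>^2 / <u_j, u_j>.
Coefficients: <v, e_1> = 11/sqrt(10), <v, e_2> = 2/sqrt(3), <v, e_3> = 7/sqrt(33).
Square and sum: Σ |<v, e_j>|^2 = 1641/110.
Compute ||v||^2 = v·v = 15.
Deficit = 15 − 1641/110 = 9/110 ≥ 0, confirming Bessel's inequality. (The deficit equals ||v − Σ <v,e_j> e_j||^2, the squared distance from v to span{e_j}.)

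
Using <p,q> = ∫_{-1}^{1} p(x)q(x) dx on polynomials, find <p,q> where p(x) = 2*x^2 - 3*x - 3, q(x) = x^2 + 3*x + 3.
<p,q> = -106/5

Expand the product: p(x)·q(x) = 2*x^4 + 3*x^3 - 6*x^2 - 18*x - 9.
∫_{-1}^{1} of each monomial x^k gives [2/(k+1) if k even, 0 if k odd]. Integrating term-by-term (or equivalently evaluating the antiderivative F(x) = 2*x^5/5 + 3*x^4/4 - 2*x^3 - 9*x^2 - 9*x at the endpoints):
  F(1) − F(−1) = -377/20 − (47/20) = -106/5.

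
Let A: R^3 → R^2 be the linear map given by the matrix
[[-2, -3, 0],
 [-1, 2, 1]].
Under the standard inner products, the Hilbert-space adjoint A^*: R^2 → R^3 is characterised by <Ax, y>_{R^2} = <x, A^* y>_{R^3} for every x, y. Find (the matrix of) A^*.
A^* = A^T =
[[-2, -1],
 [-3, 2],
 [0, 1]]

For real matrices with standard dot products, the defining identity <Ax, y> = <x, A^* y> gives (Ax)^T y = x^T (A^*) y, i.e. x^T A^T y = x^T (A^*) y. Since this holds for all x, y, we must have A^* = A^T. Therefore
A^* =
[[-2, -1],
 [-3, 2],
 [0, 1]].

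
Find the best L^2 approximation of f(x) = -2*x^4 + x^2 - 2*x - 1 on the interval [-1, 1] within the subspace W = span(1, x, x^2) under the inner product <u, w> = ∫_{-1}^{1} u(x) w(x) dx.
g(x) = -5*x^2/7 - 2*x - 29/35

The best approximation g ∈ W is the orthogonal projection of f onto W. Writing g = a_0 + a_1 x + a_2 x^2, the coefficients solve the normal equations G · a = b where
  G_{ij} = <φ_i, φ_j> and b_i = <f, φ_i>, with φ_0 = 1, φ_1 = x, φ_2 = x^2.
G =
  [2, 0, 2/3]
  [0, 2/3, 0]
  [2/3, 0, 2/5],
b = (-32/15, -4/3, -88/105).
Solving gives a_0 = -29/35, a_1 = -2, a_2 = -5/7, so
  g(x) = -5*x^2/7 - 2*x - 29/35.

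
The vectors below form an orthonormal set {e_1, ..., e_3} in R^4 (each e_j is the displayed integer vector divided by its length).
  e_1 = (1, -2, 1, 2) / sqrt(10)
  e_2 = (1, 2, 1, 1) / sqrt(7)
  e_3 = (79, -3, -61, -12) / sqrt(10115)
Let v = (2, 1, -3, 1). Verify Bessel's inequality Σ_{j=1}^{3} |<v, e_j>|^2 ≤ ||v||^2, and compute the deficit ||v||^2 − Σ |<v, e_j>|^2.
Σ |<v, e_j>|^2 = 6461/578; ||v||^2 = 15; deficit = 2209/578

Write each e_j = u_j / sqrt(<u_j, u_j>) where u_j is the displayed integer vector. Then <v, e_j> = <v, u_j> / sqrt(<u_j, u_j>), so |<v, e_j>|^2 = <v, u_j>^2 / <u_j, u_j>.
Coefficients: <v, e_1> = -1/sqrt(10), <v, e_2> = 2/sqrt(7), <v, e_3> = 326/sqrt(10115).
Square and sum: Σ |<v, e_j>|^2 = 6461/578.
Compute ||v||^2 = v·v = 15.
Deficit = 15 − 6461/578 = 2209/578 ≥ 0, confirming Bessel's inequality. (The deficit equals ||v − Σ <v,e_j> e_j||^2, the squared distance from v to span{e_j}.)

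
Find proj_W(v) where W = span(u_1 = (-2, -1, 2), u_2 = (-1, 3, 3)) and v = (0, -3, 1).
proj_W(v) = (-171/146, -181/73, 13/146)

Set up U = [u_1 | ... | u_2] ∈ R^(3×2). The projector onto W = col(U) is P = U (U^T U)^(-1) U^T.
Compute U^T U =
  [9, 5]
  [5, 19],
and U^T v = (5, -6).
Solve U^T U · c = U^T v for the coefficients: c = (125/146, -79/146). The projection is proj_W(v) = U c.
Check: (v - proj_W(v)) · u_1 = 0  (should be 0).
Check: (v - proj_W(v)) · u_2 = 0  (should be 0).
Result: proj_W(v) = (-171/146, -181/73, 13/146).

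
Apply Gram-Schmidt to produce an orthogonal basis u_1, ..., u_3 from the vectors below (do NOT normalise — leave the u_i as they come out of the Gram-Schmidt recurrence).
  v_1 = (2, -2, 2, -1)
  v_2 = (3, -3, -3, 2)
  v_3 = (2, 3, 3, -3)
Orthogonal basis:
  u_1 = (2, -2, 2, -1)
  u_2 = (31/13, -31/13, -47/13, 30/13)
  u_3 = (982/387, 953/387, -203/387, -116/129)

Apply the Gram-Schmidt recurrence
  u_1 = v_1
  u_i = v_i − Σ_{j<i} ((v_i · u_j) / (u_j · u_j)) · u_j.

Step by step this gives:
  u_1 = (2, -2, 2, -1)
  u_2 = (31/13, -31/13, -47/13, 30/13)
  u_3 = (982/387, 953/387, -203/387, -116/129)

Orthogonality check:
  u_2 · u_1 = 0 (should be 0)
  u_3 · u_1 = 0 (should be 0)
  u_3 · u_2 = 0 (should be 0)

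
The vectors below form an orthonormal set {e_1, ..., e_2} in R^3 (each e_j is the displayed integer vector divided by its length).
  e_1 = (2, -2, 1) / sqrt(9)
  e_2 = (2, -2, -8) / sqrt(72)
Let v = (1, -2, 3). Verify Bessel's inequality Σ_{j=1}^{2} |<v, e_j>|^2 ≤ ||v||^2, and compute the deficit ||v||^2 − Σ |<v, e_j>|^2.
Σ |<v, e_j>|^2 = 27/2; ||v||^2 = 14; deficit = 1/2

Write each e_j = u_j / sqrt(<u_j, u_j>) where u_j is the displayed integer vector. Then <v, e_j> = <v, u_j> / sqrt(<u_j, u_j>), so |<v, e_j>|^2 = <v, u_j>^2 / <u_j, u_j>.
Coefficients: <v, e_1> = 9/sqrt(9), <v, e_2> = -18/sqrt(72).
Square and sum: Σ |<v, e_j>|^2 = 27/2.
Compute ||v||^2 = v·v = 14.
Deficit = 14 − 27/2 = 1/2 ≥ 0, confirming Bessel's inequality. (The deficit equals ||v − Σ <v,e_j> e_j||^2, the squared distance from v to span{e_j}.)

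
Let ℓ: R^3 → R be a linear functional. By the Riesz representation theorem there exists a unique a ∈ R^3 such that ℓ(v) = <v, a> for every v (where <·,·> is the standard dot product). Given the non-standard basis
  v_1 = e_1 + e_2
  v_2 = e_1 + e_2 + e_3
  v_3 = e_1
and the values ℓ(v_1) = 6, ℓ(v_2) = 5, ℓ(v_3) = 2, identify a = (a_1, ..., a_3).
a = (2, 4, -1)

Write a = (a_1, ..., a_3) in the standard basis. For each basis vector v_i, ℓ(v_i) = <v_i, a> is a linear equation in the a_j's. Collect the n equations into a matrix system V a = ℓ, where row i of V is v_i (expressed in the standard basis). Since V is invertible (lower-triangular with 1s on the diagonal, up to permutation), solve by back-substitution:
  V =
[[1, 1, 0],
 [1, 1, 1],
 [1, 0, 0]]
  V a = (6, 5, 2)
Solving gives a = (2, 4, -1).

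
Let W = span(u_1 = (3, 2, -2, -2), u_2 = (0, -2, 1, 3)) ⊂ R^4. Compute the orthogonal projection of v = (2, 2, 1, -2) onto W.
proj_W(v) = (6/5, 7/5, -11/10, -17/10)

Set up U = [u_1 | ... | u_2] ∈ R^(4×2). The projector onto W = col(U) is P = U (U^T U)^(-1) U^T.
Compute U^T U =
  [21, -12]
  [-12, 14],
and U^T v = (12, -9).
Solve U^T U · c = U^T v for the coefficients: c = (2/5, -3/10). The projection is proj_W(v) = U c.
Check: (v - proj_W(v)) · u_1 = 0  (should be 0).
Check: (v - proj_W(v)) · u_2 = 0  (should be 0).
Result: proj_W(v) = (6/5, 7/5, -11/10, -17/10).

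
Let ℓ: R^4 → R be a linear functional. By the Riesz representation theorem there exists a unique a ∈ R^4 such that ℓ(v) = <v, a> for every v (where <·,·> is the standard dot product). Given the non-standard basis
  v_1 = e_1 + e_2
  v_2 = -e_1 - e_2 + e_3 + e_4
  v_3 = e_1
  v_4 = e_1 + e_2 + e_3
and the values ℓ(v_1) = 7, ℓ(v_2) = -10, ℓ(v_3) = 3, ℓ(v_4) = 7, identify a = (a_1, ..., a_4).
a = (3, 4, 0, -3)

Write a = (a_1, ..., a_4) in the standard basis. For each basis vector v_i, ℓ(v_i) = <v_i, a> is a linear equation in the a_j's. Collect the n equations into a matrix system V a = ℓ, where row i of V is v_i (expressed in the standard basis). Since V is invertible (lower-triangular with 1s on the diagonal, up to permutation), solve by back-substitution:
  V =
[[1, 1, 0, 0],
 [-1, -1, 1, 1],
 [1, 0, 0, 0],
 [1, 1, 1, 0]]
  V a = (7, -10, 3, 7)
Solving gives a = (3, 4, 0, -3).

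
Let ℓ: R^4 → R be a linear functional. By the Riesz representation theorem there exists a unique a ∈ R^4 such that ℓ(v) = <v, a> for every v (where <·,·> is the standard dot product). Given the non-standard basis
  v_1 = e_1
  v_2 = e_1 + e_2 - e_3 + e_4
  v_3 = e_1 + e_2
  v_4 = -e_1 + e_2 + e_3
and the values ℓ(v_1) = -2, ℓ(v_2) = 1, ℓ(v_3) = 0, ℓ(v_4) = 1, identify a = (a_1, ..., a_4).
a = (-2, 2, -3, -2)

Write a = (a_1, ..., a_4) in the standard basis. For each basis vector v_i, ℓ(v_i) = <v_i, a> is a linear equation in the a_j's. Collect the n equations into a matrix system V a = ℓ, where row i of V is v_i (expressed in the standard basis). Since V is invertible (lower-triangular with 1s on the diagonal, up to permutation), solve by back-substitution:
  V =
[[1, 0, 0, 0],
 [1, 1, -1, 1],
 [1, 1, 0, 0],
 [-1, 1, 1, 0]]
  V a = (-2, 1, 0, 1)
Solving gives a = (-2, 2, -3, -2).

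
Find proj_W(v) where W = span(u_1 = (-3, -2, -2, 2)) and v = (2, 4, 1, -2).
proj_W(v) = (20/7, 40/21, 40/21, -40/21)

Set up U = [u_1 | ... | u_1] ∈ R^(4×1). The projector onto W = col(U) is P = U (U^T U)^(-1) U^T.
Compute U^T U =
  [21],
and U^T v = (-20).
Solve U^T U · c = U^T v for the coefficients: c = (-20/21). The projection is proj_W(v) = U c.
Check: (v - proj_W(v)) · u_1 = 0  (should be 0).
Result: proj_W(v) = (20/7, 40/21, 40/21, -40/21).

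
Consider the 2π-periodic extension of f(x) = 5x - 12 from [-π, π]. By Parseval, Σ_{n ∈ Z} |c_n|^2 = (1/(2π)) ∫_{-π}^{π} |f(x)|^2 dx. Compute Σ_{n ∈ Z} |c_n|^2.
Σ |c_n|^2 = 25π^2/3 + 144

Expand and integrate term by term over [-π, π]:
  ∫ (5x)^2 dx = 25·(2π^3/3); ∫ 2·5·(-12)·x dx = 0 (odd integrand); ∫ (-12)^2 dx = 144·2π.
So (1/(2π)) ∫_{-π}^{π} (5x - 12)^2 dx = 25π^2/3 + 144 = 25π^2/3 + 144.
Parseval ⇒ Σ |c_n|^2 = 25π^2/3 + 144.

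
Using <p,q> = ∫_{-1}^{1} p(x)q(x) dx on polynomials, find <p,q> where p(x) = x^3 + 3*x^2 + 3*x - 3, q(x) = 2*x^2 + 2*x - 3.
<p,q> = 76/5

Expand the product: p(x)·q(x) = 2*x^5 + 8*x^4 + 9*x^3 - 9*x^2 - 15*x + 9.
∫_{-1}^{1} of each monomial x^k gives [2/(k+1) if k even, 0 if k odd]. Integrating term-by-term (or equivalently evaluating the antiderivative F(x) = x^6/3 + 8*x^5/5 + 9*x^4/4 - 3*x^3 - 15*x^2/2 + 9*x at the endpoints):
  F(1) − F(−1) = 161/60 − (-751/60) = 76/5.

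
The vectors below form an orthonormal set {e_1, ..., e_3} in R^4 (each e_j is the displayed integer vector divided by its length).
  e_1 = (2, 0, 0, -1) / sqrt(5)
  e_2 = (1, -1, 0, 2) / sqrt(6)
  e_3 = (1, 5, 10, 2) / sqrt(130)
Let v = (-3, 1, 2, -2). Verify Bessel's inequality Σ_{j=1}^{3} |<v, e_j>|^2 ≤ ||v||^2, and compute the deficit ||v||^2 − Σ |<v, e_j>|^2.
Σ |<v, e_j>|^2 = 638/39; ||v||^2 = 18; deficit = 64/39

Write each e_j = u_j / sqrt(<u_j, u_j>) where u_j is the displayed integer vector. Then <v, e_j> = <v, u_j> / sqrt(<u_j, u_j>), so |<v, e_j>|^2 = <v, u_j>^2 / <u_j, u_j>.
Coefficients: <v, e_1> = -4/sqrt(5), <v, e_2> = -8/sqrt(6), <v, e_3> = 18/sqrt(130).
Square and sum: Σ |<v, e_j>|^2 = 638/39.
Compute ||v||^2 = v·v = 18.
Deficit = 18 − 638/39 = 64/39 ≥ 0, confirming Bessel's inequality. (The deficit equals ||v − Σ <v,e_j> e_j||^2, the squared distance from v to span{e_j}.)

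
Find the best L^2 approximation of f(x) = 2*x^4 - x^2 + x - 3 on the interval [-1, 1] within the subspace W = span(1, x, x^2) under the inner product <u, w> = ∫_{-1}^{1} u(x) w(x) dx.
g(x) = 5*x^2/7 + x - 111/35

The best approximation g ∈ W is the orthogonal projection of f onto W. Writing g = a_0 + a_1 x + a_2 x^2, the coefficients solve the normal equations G · a = b where
  G_{ij} = <φ_i, φ_j> and b_i = <f, φ_i>, with φ_0 = 1, φ_1 = x, φ_2 = x^2.
G =
  [2, 0, 2/3]
  [0, 2/3, 0]
  [2/3, 0, 2/5],
b = (-88/15, 2/3, -64/35).
Solving gives a_0 = -111/35, a_1 = 1, a_2 = 5/7, so
  g(x) = 5*x^2/7 + x - 111/35.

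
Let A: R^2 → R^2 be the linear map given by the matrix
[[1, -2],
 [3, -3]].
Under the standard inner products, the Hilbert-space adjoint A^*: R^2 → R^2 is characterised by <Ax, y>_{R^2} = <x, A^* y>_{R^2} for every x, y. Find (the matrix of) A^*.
A^* = A^T =
[[1, 3],
 [-2, -3]]

For real matrices with standard dot products, the defining identity <Ax, y> = <x, A^* y> gives (Ax)^T y = x^T (A^*) y, i.e. x^T A^T y = x^T (A^*) y. Since this holds for all x, y, we must have A^* = A^T. Therefore
A^* =
[[1, 3],
 [-2, -3]].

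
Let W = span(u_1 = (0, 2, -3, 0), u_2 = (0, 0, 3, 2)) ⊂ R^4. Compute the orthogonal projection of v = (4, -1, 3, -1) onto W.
proj_W(v) = (0, -20/11, 27/11, -2/11)

Set up U = [u_1 | ... | u_2] ∈ R^(4×2). The projector onto W = col(U) is P = U (U^T U)^(-1) U^T.
Compute U^T U =
  [13, -9]
  [-9, 13],
and U^T v = (-11, 7).
Solve U^T U · c = U^T v for the coefficients: c = (-10/11, -1/11). The projection is proj_W(v) = U c.
Check: (v - proj_W(v)) · u_1 = 0  (should be 0).
Check: (v - proj_W(v)) · u_2 = 0  (should be 0).
Result: proj_W(v) = (0, -20/11, 27/11, -2/11).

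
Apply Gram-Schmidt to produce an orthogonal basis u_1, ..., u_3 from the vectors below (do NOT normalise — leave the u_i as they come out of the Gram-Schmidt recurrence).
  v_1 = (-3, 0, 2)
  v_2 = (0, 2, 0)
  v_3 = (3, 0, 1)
Orthogonal basis:
  u_1 = (-3, 0, 2)
  u_2 = (0, 2, 0)
  u_3 = (18/13, 0, 27/13)

Apply the Gram-Schmidt recurrence
  u_1 = v_1
  u_i = v_i − Σ_{j<i} ((v_i · u_j) / (u_j · u_j)) · u_j.

Step by step this gives:
  u_1 = (-3, 0, 2)
  u_2 = (0, 2, 0)
  u_3 = (18/13, 0, 27/13)

Orthogonality check:
  u_2 · u_1 = 0 (should be 0)
  u_3 · u_1 = 0 (should be 0)
  u_3 · u_2 = 0 (should be 0)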